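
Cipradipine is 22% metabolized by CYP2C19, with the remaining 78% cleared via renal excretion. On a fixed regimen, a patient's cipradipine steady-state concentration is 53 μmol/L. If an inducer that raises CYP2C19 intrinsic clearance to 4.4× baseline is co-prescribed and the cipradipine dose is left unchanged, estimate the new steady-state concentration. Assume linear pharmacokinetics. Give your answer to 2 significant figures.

30 μmol/L

The CYP2C19 pathway (22% of clearance) rises to 4.4× activity: 0.22 × 4.4 = 0.968.
Non-CYP routes (78%) are unchanged.
CL_new/CL_old = 0.968 + 0.78 = 1.748.
Steady-state concentration ∝ 1/CL, so new value = 53 / 1.748 = 30 μmol/L.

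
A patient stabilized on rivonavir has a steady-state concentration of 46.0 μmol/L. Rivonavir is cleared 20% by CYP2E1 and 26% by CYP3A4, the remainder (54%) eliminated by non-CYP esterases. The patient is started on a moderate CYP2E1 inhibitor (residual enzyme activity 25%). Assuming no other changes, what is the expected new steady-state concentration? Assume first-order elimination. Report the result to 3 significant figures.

54.1 μmol/L

The CYP2E1 pathway (20% of clearance) is reduced to 0.25× activity: 0.2 × 0.25 = 0.05.
CYP3A4 (26%) and the residual 54% are unaffected.
Relative clearance = 0.05 + 0.26 + 0.54 = 0.85.
New steady-state concentration = baseline ÷ relative clearance = 46.0 / 0.85 = 54.1 μmol/L.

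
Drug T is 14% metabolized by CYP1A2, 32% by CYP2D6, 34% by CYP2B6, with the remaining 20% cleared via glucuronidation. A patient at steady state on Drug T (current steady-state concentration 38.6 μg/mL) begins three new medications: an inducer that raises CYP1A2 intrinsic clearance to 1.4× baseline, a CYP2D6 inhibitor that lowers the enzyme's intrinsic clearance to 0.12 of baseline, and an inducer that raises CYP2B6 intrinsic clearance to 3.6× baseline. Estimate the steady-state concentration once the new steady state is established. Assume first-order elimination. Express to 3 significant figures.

23.3 μg/mL

The CYP1A2 pathway (14% of clearance) is boosted to 1.4× activity: 0.14 × 1.4 = 0.196.
The CYP2D6 pathway (32% of clearance) drops to 0.12× activity: 0.32 × 0.12 = 0.0384.
The CYP2B6 pathway (34% of clearance) is boosted to 3.6× activity: 0.34 × 3.6 = 1.224.
The remaining 20% of clearance is unaffected.
New clearance relative to baseline: 0.196 + 0.0384 + 1.224 + 0.2 = 1.6584.
New steady-state concentration = 38.6 / 1.6584 = 23.3 μg/mL (concentration scales inversely with clearance).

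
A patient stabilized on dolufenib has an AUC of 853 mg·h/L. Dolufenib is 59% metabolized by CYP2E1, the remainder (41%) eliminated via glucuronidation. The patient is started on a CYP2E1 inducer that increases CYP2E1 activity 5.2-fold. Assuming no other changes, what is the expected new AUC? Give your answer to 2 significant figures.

The CYP2E1 pathway (59% of clearance) is boosted to 5.2× activity: 0.59 × 5.2 = 3.068.
The remaining 41% of clearance is unaffected.
Relative clearance = 3.068 + 0.41 = 3.478.
New AUC = baseline ÷ relative clearance = 853 / 3.478 = 2.5 × 10² mg·h/L.

2.5 × 10² mg·h/L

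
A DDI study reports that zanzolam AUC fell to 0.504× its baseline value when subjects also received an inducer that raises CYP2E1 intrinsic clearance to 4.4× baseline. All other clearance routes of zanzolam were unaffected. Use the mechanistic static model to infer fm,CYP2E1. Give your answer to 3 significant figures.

0.289

Write x for the fraction cleared via CYP2E1. The observed AUC change means clearance rose to 1/0.504 = 1.984 of baseline.
Setting x·4.4 + (1 − x) = 1.984 and solving: x = (1.984 − 1)/(4.4 − 1) = 0.289.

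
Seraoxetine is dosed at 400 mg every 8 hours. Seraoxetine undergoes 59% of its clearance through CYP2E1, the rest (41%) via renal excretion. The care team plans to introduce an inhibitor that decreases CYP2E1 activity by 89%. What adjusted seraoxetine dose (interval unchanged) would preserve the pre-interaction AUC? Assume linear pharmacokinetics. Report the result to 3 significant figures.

CYP2E1: 0.59 × 0.11 = 0.0649
Other: 0.41 (unchanged)
New clearance relative to baseline: 0.0649 + 0.41 = 0.4749.
Css,avg = (dose rate)/CL, so holding Css fixed requires dose ∝ CL: 400 × 0.4749 = 190 mg.

190 mg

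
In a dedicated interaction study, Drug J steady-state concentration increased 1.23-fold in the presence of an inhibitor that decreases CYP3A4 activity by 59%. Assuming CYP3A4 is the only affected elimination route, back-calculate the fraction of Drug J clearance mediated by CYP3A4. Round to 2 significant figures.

Let fm be the CYP3A4 fraction. New clearance relative to baseline = fm × 0.41 + (1 − fm).
Steady-state concentration ratio = 1 / (new CL fraction), so new CL fraction = 1 / 1.23 = 0.813.
fm × 0.41 + 1 − fm = 0.813  ⇒  fm × (0.41 − 1) = −0.187  ⇒  fm = 0.32.

0.32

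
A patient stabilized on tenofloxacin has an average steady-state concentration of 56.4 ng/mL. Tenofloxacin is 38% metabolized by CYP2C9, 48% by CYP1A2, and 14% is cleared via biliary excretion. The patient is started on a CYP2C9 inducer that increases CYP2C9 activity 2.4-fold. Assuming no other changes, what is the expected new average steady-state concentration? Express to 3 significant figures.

The CYP2C9 pathway (38% of clearance) rises to 2.4× activity: 0.38 × 2.4 = 0.912.
CYP1A2 (48%) and the residual 14% are unaffected.
CL_new/CL_old = 0.912 + 0.48 + 0.14 = 1.532.
With dosing unchanged, average steady-state concentration scales as 1/CL: 56.4 / 1.532 = 36.8 ng/mL.

36.8 ng/mL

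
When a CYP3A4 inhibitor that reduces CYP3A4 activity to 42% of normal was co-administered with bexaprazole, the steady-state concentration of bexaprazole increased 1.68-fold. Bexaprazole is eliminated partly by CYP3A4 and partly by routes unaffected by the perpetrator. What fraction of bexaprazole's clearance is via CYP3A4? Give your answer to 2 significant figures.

CL'/CL = 1 / 1.68 = 0.5952
0.42·fm + (1 − fm) = 0.5952
fm = (0.5952 − 1) / (0.42 − 1) = 0.70

0.70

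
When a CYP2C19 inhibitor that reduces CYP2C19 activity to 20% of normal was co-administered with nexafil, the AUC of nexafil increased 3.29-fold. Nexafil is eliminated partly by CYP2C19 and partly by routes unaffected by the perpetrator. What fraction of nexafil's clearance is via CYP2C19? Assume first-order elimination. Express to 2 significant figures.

Call the CYP2C19 fraction fm. After the interaction, CL_new/CL_old = fm × 0.2 + (1 − fm).
AUC ratio = 1 / (new CL fraction), so new CL fraction = 1 / 3.29 = 0.304.
fm × 0.2 + 1 − fm = 0.304  ⇒  fm × (0.2 − 1) = −0.696  ⇒  fm = 0.87.

0.87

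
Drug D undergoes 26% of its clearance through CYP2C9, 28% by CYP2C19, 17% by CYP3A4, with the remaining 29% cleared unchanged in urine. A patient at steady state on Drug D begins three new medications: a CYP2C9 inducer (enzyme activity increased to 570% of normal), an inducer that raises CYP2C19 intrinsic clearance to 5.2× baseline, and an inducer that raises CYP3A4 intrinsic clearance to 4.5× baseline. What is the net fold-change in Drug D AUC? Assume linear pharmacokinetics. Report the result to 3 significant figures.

The CYP2C9 pathway (26% of clearance) rises to 5.7× activity: 0.26 × 5.7 = 1.482.
The CYP2C19 pathway (28% of clearance) increases to 5.2× activity: 0.28 × 5.2 = 1.456.
The CYP3A4 pathway (17% of clearance) is boosted to 4.5× activity: 0.17 × 4.5 = 0.765.
The remaining 29% of clearance is unaffected.
New clearance relative to baseline: 1.482 + 1.456 + 0.765 + 0.29 = 3.993.
AUC ∝ 1/CL: fold-change = 1 / 3.993 = 0.250.

0.250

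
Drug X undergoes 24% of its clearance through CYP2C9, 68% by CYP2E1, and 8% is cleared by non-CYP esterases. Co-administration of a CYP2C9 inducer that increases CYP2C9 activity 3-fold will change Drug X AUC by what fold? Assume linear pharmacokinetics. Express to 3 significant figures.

0.676

CYP2C9: 0.24 × 3 = 0.72
CYP2E1: 0.68 (unchanged)
Other: 0.08 (unchanged)
New clearance relative to baseline: 0.72 + 0.68 + 0.08 = 1.48.
AUC is inversely proportional to clearance, so the fold-change is 1 / 1.48 = 0.676.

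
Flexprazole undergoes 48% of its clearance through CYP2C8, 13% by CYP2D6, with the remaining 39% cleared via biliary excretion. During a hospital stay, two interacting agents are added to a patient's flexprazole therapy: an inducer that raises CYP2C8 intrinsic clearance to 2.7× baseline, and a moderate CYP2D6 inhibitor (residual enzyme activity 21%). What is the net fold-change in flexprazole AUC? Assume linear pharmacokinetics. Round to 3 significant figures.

0.584

CYP2C8: 0.48 × 2.7 = 1.296
CYP2D6: 0.13 × 0.21 = 0.0273
Other: 0.39 (unchanged)
Relative clearance = 1.296 + 0.0273 + 0.39 = 1.7133.
Net AUC ratio = 1 / 1.7133 = 0.584.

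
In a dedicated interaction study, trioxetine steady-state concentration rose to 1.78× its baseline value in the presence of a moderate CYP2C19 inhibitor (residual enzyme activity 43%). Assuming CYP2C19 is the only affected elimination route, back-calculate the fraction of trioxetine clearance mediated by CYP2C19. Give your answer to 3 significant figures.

0.769

Let x = fm,CYP2C19. Because steady-state concentration ∝ 1/CL, relative clearance fell to 1/1.78 = 0.5618.
Only the CYP2C19 route changed, so 0.5618 = x·0.43 + (1 − x), giving x = 0.769.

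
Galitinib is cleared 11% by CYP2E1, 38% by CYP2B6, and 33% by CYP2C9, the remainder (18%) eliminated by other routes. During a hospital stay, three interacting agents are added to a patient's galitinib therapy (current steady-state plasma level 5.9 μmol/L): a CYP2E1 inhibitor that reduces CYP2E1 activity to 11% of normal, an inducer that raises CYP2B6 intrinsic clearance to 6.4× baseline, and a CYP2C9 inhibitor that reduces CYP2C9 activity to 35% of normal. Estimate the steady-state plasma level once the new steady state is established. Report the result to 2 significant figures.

2.2 μmol/L

The CYP2E1 pathway (11% of clearance) drops to 0.11× activity: 0.11 × 0.11 = 0.0121.
The CYP2B6 pathway (38% of clearance) increases to 6.4× activity: 0.38 × 6.4 = 2.432.
The CYP2C9 pathway (33% of clearance) is reduced to 0.35× activity: 0.33 × 0.35 = 0.1155.
Non-CYP routes (18%) are unchanged.
Relative clearance = 0.0121 + 2.432 + 0.1155 + 0.18 = 2.7396.
New steady-state plasma level = 5.9 / 2.7396 = 2.2 μmol/L (concentration scales inversely with clearance).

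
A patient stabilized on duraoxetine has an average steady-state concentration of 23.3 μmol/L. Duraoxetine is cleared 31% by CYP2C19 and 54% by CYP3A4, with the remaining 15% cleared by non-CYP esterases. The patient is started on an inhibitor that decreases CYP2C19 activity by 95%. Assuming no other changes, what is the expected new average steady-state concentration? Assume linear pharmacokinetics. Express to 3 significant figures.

The CYP2C19 pathway (31% of clearance) is reduced to 0.05× activity: 0.31 × 0.05 = 0.0155.
CYP3A4 (54%) and the residual 15% are unaffected.
CL_new/CL_old = 0.0155 + 0.54 + 0.15 = 0.7055.
Average steady-state concentration ∝ 1/CL, so new value = 23.3 / 0.7055 = 33.0 μmol/L.

33.0 μmol/L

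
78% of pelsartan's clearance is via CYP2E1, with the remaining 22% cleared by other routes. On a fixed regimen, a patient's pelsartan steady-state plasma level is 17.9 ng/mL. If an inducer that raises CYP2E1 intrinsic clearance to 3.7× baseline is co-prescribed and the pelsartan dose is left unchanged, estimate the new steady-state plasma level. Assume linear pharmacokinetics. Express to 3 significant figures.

5.76 ng/mL

The CYP2E1 pathway (78% of clearance) is boosted to 3.7× activity: 0.78 × 3.7 = 2.886.
Non-CYP routes (22%) are unchanged.
New clearance relative to baseline: 2.886 + 0.22 = 3.106.
With dosing unchanged, steady-state plasma level scales as 1/CL: 17.9 / 3.106 = 5.76 ng/mL.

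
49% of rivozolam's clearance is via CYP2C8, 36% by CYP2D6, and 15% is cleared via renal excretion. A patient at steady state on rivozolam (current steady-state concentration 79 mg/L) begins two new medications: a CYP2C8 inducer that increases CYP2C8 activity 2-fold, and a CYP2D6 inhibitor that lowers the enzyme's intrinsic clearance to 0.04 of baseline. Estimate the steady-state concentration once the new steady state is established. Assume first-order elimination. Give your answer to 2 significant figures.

69 mg/L

The CYP2C8 pathway (49% of clearance) increases to 2× activity: 0.49 × 2 = 0.98.
The CYP2D6 pathway (36% of clearance) is reduced to 0.04× activity: 0.36 × 0.04 = 0.0144.
Non-CYP routes (15%) are unchanged.
Relative clearance = 0.98 + 0.0144 + 0.15 = 1.1444.
Dividing the baseline by the relative clearance: 79 / 1.1444 = 69 mg/L.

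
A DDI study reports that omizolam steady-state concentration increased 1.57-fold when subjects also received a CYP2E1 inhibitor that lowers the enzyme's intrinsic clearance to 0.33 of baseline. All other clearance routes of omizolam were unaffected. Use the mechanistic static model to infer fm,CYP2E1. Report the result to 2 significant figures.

Let x = fm,CYP2E1. Because steady-state concentration ∝ 1/CL, relative clearance fell to 1/1.57 = 0.6369.
Setting x·0.33 + (1 − x) = 0.6369 and solving: x = (0.6369 − 1)/(0.33 − 1) = 0.54.

0.54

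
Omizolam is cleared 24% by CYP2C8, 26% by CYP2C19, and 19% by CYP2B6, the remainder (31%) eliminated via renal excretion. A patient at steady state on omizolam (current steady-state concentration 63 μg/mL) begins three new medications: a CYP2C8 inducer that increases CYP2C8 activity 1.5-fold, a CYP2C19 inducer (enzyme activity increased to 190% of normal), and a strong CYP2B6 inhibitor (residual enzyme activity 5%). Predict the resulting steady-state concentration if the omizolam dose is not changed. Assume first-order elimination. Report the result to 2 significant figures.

54 μg/mL

The CYP2C8 pathway (24% of clearance) rises to 1.5× activity: 0.24 × 1.5 = 0.36.
The CYP2C19 pathway (26% of clearance) is boosted to 1.9× activity: 0.26 × 1.9 = 0.494.
The CYP2B6 pathway (19% of clearance) is reduced to 0.05× activity: 0.19 × 0.05 = 0.0095.
The remaining 31% of clearance is unaffected.
New clearance relative to baseline: 0.36 + 0.494 + 0.0095 + 0.31 = 1.1735.
Steady-state concentration ∝ 1/CL: new value = 63 / 1.1735 = 54 μg/mL.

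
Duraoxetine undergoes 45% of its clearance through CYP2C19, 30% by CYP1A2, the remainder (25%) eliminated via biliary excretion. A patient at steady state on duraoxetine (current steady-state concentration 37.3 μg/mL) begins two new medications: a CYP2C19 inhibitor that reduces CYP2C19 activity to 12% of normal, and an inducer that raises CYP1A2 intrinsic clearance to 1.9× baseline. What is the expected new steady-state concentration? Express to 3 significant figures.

42.7 μg/mL

The CYP2C19 pathway (45% of clearance) drops to 0.12× activity: 0.45 × 0.12 = 0.054.
The CYP1A2 pathway (30% of clearance) rises to 1.9× activity: 0.3 × 1.9 = 0.57.
The remaining 25% of clearance is unaffected.
Relative clearance = 0.054 + 0.57 + 0.25 = 0.874.
New steady-state concentration = 37.3 / 0.874 = 42.7 μg/mL (concentration scales inversely with clearance).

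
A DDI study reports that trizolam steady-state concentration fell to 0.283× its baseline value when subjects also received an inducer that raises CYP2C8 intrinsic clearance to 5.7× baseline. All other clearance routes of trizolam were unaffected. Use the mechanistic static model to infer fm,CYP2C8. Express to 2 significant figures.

0.54

Let fm be the CYP2C8 fraction. New clearance relative to baseline = fm × 5.7 + (1 − fm).
Steady-state concentration ratio = 1 / (new CL fraction), so new CL fraction = 1 / 0.283 = 3.534.
fm × 5.7 + 1 − fm = 3.534  ⇒  fm × (5.7 − 1) = 2.534  ⇒  fm = 0.54.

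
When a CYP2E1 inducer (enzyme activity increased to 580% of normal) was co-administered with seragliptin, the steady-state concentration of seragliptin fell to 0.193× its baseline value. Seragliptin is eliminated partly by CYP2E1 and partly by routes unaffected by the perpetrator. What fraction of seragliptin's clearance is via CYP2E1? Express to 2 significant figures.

0.87

CL'/CL = 1 / 0.193 = 5.181
5.8·fm + (1 − fm) = 5.181
fm = (5.181 − 1) / (5.8 − 1) = 0.87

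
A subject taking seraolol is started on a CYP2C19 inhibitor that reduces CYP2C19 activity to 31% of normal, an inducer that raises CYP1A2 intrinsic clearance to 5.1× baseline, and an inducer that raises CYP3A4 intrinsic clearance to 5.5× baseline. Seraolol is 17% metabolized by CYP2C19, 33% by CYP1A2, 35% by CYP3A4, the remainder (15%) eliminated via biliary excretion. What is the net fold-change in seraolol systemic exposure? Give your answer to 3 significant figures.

0.262

The CYP2C19 pathway (17% of clearance) drops to 0.31× activity: 0.17 × 0.31 = 0.0527.
The CYP1A2 pathway (33% of clearance) increases to 5.1× activity: 0.33 × 5.1 = 1.683.
The CYP3A4 pathway (35% of clearance) is boosted to 5.5× activity: 0.35 × 5.5 = 1.925.
The remaining 15% of clearance is unaffected.
New clearance relative to baseline: 0.0527 + 1.683 + 1.925 + 0.15 = 3.8107.
Because systemic exposure varies inversely with clearance, the combined effect is 1 / 3.8107 = 0.262.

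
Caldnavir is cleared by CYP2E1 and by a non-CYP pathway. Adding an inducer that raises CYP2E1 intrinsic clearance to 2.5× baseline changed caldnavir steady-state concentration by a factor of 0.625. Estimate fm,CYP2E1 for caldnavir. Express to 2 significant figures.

0.40

Let x = fm,CYP2E1. Because steady-state concentration ∝ 1/CL, relative clearance rose to 1/0.625 = 1.6.
Setting x·2.5 + (1 − x) = 1.6 and solving: x = (1.6 − 1)/(2.5 − 1) = 0.40.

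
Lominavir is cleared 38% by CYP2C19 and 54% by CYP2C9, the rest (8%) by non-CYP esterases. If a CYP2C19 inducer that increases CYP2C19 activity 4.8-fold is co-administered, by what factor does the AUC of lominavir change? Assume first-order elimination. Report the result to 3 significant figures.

The CYP2C19 pathway (38% of clearance) increases to 4.8× activity: 0.38 × 4.8 = 1.824.
CYP2C9 (54%) and the residual 8% are unaffected.
Relative clearance = 1.824 + 0.54 + 0.08 = 2.444.
AUC is inversely proportional to clearance, so the fold-change is 1 / 2.444 = 0.409.

0.409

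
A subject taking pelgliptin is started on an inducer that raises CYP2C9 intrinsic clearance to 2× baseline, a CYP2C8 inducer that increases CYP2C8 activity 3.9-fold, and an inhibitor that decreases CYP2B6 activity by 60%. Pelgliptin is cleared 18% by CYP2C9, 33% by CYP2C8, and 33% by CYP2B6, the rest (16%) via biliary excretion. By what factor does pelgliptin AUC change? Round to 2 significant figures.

0.52

The CYP2C9 pathway (18% of clearance) increases to 2× activity: 0.18 × 2 = 0.36.
The CYP2C8 pathway (33% of clearance) rises to 3.9× activity: 0.33 × 3.9 = 1.287.
The CYP2B6 pathway (33% of clearance) is reduced to 0.4× activity: 0.33 × 0.4 = 0.132.
Non-CYP routes (16%) are unchanged.
New clearance relative to baseline: 0.36 + 1.287 + 0.132 + 0.16 = 1.939.
Net AUC ratio = 1 / 1.939 = 0.52.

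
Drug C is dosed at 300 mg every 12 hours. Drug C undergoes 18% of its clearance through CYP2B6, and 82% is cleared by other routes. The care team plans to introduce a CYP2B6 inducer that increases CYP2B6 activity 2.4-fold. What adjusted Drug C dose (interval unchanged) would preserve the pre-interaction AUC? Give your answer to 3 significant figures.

376 mg

The CYP2B6 pathway (18% of clearance) increases to 2.4× activity: 0.18 × 2.4 = 0.432.
The remaining 82% of clearance is unaffected.
New clearance relative to baseline: 0.432 + 0.82 = 1.252.
To maintain the same steady-state level, dose must scale with clearance: new dose = 300 × 1.252 = 376 mg.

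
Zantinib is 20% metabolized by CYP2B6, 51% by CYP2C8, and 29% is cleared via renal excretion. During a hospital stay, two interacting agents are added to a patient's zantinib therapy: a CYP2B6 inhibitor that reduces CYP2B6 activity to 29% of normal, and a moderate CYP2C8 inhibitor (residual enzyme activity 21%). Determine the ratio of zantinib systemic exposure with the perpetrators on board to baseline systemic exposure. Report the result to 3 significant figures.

The CYP2B6 pathway (20% of clearance) is reduced to 0.29× activity: 0.2 × 0.29 = 0.058.
The CYP2C8 pathway (51% of clearance) falls to 0.21× activity: 0.51 × 0.21 = 0.1071.
The remaining 29% of clearance is unaffected.
Relative clearance = 0.058 + 0.1071 + 0.29 = 0.4551.
Net systemic exposure ratio = 1 / 0.4551 = 2.20.

2.20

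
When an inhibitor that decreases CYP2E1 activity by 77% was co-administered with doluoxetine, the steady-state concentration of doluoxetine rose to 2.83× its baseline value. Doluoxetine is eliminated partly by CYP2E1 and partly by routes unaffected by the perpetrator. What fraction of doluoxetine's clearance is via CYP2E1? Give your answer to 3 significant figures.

0.840

Let fm be the CYP2E1 fraction. New clearance relative to baseline = fm × 0.23 + (1 − fm).
Steady-state concentration ratio = 1 / (new CL fraction), so new CL fraction = 1 / 2.83 = 0.3534.
fm × 0.23 + 1 − fm = 0.3534  ⇒  fm × (0.23 − 1) = −0.6466  ⇒  fm = 0.840.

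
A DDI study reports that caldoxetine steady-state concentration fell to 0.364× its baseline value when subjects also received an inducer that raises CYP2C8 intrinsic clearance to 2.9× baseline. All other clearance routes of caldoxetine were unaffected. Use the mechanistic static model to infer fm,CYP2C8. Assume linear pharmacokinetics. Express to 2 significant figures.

0.92

Let fm be the CYP2C8 fraction. New clearance relative to baseline = fm × 2.9 + (1 − fm).
Steady-state concentration ratio = 1 / (new CL fraction), so new CL fraction = 1 / 0.364 = 2.747.
fm × 2.9 + 1 − fm = 2.747  ⇒  fm × (2.9 − 1) = 1.747  ⇒  fm = 0.92.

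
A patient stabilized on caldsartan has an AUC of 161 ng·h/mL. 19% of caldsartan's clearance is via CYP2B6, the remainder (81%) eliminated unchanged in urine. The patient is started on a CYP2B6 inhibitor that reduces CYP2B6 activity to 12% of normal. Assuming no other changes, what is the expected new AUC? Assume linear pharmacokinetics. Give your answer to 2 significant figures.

1.9 × 10² ng·h/mL

CYP2B6: 0.19 × 0.12 = 0.0228
Other: 0.81 (unchanged)
CL_new/CL_old = 0.0228 + 0.81 = 0.8328.
New AUC = baseline ÷ relative clearance = 161 / 0.8328 = 1.9 × 10² ng·h/mL.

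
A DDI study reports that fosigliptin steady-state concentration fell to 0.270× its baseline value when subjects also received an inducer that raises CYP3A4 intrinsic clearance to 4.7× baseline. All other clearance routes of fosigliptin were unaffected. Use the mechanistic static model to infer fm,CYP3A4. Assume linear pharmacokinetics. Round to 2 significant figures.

Let fm be the CYP3A4 fraction. New clearance relative to baseline = fm × 4.7 + (1 − fm).
Steady-state concentration ratio = 1 / (new CL fraction), so new CL fraction = 1 / 0.270 = 3.704.
fm × 4.7 + 1 − fm = 3.704  ⇒  fm × (4.7 − 1) = 2.704  ⇒  fm = 0.73.

0.73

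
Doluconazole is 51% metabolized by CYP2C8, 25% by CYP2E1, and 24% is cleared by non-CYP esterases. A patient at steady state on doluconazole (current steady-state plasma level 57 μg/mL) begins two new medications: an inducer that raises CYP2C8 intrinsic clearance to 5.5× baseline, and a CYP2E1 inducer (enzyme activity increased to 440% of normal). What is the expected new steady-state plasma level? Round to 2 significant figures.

14 μg/mL

The CYP2C8 pathway (51% of clearance) rises to 5.5× activity: 0.51 × 5.5 = 2.805.
The CYP2E1 pathway (25% of clearance) rises to 4.4× activity: 0.25 × 4.4 = 1.1.
The remaining 24% of clearance is unaffected.
New clearance relative to baseline: 2.805 + 1.1 + 0.24 = 4.145.
Steady-state plasma level ∝ 1/CL: new value = 57 / 4.145 = 14 μg/mL.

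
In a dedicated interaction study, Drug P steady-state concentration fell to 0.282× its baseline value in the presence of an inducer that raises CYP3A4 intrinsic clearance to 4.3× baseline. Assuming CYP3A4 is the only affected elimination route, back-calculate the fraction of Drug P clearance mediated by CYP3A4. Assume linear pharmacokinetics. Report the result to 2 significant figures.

Let x = fm,CYP3A4. Because steady-state concentration ∝ 1/CL, relative clearance rose to 1/0.282 = 3.546.
Setting x·4.3 + (1 − x) = 3.546 and solving: x = (3.546 − 1)/(4.3 − 1) = 0.77.

0.77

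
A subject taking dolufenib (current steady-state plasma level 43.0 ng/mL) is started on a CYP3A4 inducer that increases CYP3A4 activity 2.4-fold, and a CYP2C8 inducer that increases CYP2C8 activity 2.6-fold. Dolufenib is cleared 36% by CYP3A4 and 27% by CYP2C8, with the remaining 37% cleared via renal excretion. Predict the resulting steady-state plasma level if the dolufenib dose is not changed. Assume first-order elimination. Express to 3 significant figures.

The CYP3A4 pathway (36% of clearance) is boosted to 2.4× activity: 0.36 × 2.4 = 0.864.
The CYP2C8 pathway (27% of clearance) rises to 2.6× activity: 0.27 × 2.6 = 0.702.
Non-CYP routes (37%) are unchanged.
Relative clearance = 0.864 + 0.702 + 0.37 = 1.936.
New steady-state plasma level = 43.0 / 1.936 = 22.2 ng/mL (concentration scales inversely with clearance).

22.2 ng/mL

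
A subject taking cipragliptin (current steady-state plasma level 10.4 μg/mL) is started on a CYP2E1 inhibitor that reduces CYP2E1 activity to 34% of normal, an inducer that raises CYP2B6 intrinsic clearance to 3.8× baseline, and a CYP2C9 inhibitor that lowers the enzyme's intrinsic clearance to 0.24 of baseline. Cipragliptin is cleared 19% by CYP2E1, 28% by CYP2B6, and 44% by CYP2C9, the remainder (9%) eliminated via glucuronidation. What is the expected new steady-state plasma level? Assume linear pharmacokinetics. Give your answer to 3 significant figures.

The CYP2E1 pathway (19% of clearance) drops to 0.34× activity: 0.19 × 0.34 = 0.0646.
The CYP2B6 pathway (28% of clearance) increases to 3.8× activity: 0.28 × 3.8 = 1.064.
The CYP2C9 pathway (44% of clearance) falls to 0.24× activity: 0.44 × 0.24 = 0.1056.
Non-CYP routes (9%) are unchanged.
New clearance relative to baseline: 0.0646 + 1.064 + 0.1056 + 0.09 = 1.3242.
Dividing the baseline by the relative clearance: 10.4 / 1.3242 = 7.85 μg/mL.

7.85 μg/mL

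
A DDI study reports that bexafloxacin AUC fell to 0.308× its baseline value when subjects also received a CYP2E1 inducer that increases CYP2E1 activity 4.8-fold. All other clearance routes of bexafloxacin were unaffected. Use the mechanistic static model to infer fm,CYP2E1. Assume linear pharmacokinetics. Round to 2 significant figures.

Let x = fm,CYP2E1. Because AUC ∝ 1/CL, relative clearance rose to 1/0.308 = 3.247.
Only the CYP2E1 route changed, so 3.247 = x·4.8 + (1 − x), giving x = 0.59.

0.59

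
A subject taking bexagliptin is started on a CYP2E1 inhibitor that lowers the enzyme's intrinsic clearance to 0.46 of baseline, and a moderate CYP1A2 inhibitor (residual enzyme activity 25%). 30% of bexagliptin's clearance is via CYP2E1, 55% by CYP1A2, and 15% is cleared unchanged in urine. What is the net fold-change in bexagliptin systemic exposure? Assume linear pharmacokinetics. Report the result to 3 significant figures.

2.35

CYP2E1: 0.3 × 0.46 = 0.138
CYP1A2: 0.55 × 0.25 = 0.1375
Other: 0.15 (unchanged)
Relative clearance = 0.138 + 0.1375 + 0.15 = 0.4255.
Net systemic exposure ratio = 1 / 0.4255 = 2.35.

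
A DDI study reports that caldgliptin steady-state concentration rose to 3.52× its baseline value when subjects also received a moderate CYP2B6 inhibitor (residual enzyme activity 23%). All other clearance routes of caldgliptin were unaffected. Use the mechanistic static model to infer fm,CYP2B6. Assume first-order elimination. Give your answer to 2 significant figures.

0.93

Call the CYP2B6 fraction fm. After the interaction, CL_new/CL_old = fm × 0.23 + (1 − fm).
Steady-state concentration ratio = 1 / (new CL fraction), so new CL fraction = 1 / 3.52 = 0.2841.
fm × 0.23 + 1 − fm = 0.2841  ⇒  fm × (0.23 − 1) = −0.7159  ⇒  fm = 0.93.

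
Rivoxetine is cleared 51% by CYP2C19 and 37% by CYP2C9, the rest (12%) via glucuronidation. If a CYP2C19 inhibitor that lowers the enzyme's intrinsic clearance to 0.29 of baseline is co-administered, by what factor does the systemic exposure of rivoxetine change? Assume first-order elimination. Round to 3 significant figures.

1.57

The CYP2C19 pathway (51% of clearance) drops to 0.29× activity: 0.51 × 0.29 = 0.1479.
CYP2C9 (37%) and the residual 12% are unaffected.
New clearance relative to baseline: 0.1479 + 0.37 + 0.12 = 0.6379.
Since systemic exposure ∝ 1/CL, the ratio is 1 / 0.6379 = 1.57.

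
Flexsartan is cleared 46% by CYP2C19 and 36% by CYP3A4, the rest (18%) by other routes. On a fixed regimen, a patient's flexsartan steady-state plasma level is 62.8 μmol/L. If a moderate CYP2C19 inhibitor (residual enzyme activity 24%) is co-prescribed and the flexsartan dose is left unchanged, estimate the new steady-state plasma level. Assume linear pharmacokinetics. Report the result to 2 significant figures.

97 μmol/L

The CYP2C19 pathway (46% of clearance) drops to 0.24× activity: 0.46 × 0.24 = 0.1104.
CYP3A4 (36%) and the residual 18% are unaffected.
Relative clearance = 0.1104 + 0.36 + 0.18 = 0.6504.
Steady-state plasma level ∝ 1/CL, so new value = 62.8 / 0.6504 = 97 μmol/L.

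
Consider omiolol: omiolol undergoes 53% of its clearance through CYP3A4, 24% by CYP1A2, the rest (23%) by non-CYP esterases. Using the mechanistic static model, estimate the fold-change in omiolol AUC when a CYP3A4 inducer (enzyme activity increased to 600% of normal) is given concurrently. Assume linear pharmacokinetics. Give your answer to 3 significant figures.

The CYP3A4 pathway (53% of clearance) is boosted to 6× activity: 0.53 × 6 = 3.18.
CYP1A2 (24%) and the residual 23% are unaffected.
New clearance relative to baseline: 3.18 + 0.24 + 0.23 = 3.65.
Since AUC ∝ 1/CL, the ratio is 1 / 3.65 = 0.274.

0.274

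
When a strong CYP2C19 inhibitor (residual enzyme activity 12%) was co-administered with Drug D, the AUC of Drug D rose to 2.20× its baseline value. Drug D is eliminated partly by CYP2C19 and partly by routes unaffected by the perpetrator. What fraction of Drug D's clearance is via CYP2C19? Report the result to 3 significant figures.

CL'/CL = 1 / 2.20 = 0.4545
0.12·fm + (1 − fm) = 0.4545
fm = (0.4545 − 1) / (0.12 − 1) = 0.620

0.620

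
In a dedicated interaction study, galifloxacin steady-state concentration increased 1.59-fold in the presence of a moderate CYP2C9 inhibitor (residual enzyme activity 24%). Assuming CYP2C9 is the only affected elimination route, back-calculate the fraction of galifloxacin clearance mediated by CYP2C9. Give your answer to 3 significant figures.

Let fm be the CYP2C9 fraction. New clearance relative to baseline = fm × 0.24 + (1 − fm).
Steady-state concentration ratio = 1 / (new CL fraction), so new CL fraction = 1 / 1.59 = 0.6289.
fm × 0.24 + 1 − fm = 0.6289  ⇒  fm × (0.24 − 1) = −0.3711  ⇒  fm = 0.488.

0.488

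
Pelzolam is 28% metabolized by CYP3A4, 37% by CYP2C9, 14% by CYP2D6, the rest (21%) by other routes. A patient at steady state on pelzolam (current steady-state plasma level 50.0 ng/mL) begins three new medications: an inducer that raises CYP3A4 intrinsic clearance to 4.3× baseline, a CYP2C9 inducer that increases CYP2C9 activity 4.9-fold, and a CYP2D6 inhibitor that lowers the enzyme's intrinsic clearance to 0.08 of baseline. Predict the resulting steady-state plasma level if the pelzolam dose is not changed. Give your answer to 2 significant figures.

The CYP3A4 pathway (28% of clearance) is boosted to 4.3× activity: 0.28 × 4.3 = 1.204.
The CYP2C9 pathway (37% of clearance) increases to 4.9× activity: 0.37 × 4.9 = 1.813.
The CYP2D6 pathway (14% of clearance) is reduced to 0.08× activity: 0.14 × 0.08 = 0.0112.
The remaining 21% of clearance is unaffected.
Relative clearance = 1.204 + 1.813 + 0.0112 + 0.21 = 3.2382.
Steady-state plasma level ∝ 1/CL: new value = 50.0 / 3.2382 = 15 ng/mL.

15 ng/mL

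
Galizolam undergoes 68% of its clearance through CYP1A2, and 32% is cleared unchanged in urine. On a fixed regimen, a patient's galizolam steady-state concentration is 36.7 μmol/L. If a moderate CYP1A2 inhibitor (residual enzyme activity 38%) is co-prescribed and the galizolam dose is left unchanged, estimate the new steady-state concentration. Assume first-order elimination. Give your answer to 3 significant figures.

63.5 μmol/L

The CYP1A2 pathway (68% of clearance) falls to 0.38× activity: 0.68 × 0.38 = 0.2584.
The remaining 32% of clearance is unaffected.
CL_new/CL_old = 0.2584 + 0.32 = 0.5784.
Steady-state concentration ∝ 1/CL, so new value = 36.7 / 0.5784 = 63.5 μmol/L.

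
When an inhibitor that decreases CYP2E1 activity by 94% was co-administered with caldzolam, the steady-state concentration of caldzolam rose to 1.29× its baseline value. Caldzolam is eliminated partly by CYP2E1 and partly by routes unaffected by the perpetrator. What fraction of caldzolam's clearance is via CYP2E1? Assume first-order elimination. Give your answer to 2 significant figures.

Write x for the fraction cleared via CYP2E1. The observed steady-state concentration change means clearance fell to 1/1.29 = 0.7752 of baseline.
Only the CYP2E1 route changed, so 0.7752 = x·0.06 + (1 − x), giving x = 0.24.

0.24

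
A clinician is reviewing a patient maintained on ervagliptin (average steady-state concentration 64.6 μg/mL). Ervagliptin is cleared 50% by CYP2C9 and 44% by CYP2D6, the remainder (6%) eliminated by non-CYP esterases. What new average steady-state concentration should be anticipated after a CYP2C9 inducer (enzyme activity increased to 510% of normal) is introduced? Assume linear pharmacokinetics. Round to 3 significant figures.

21.2 μg/mL

CYP2C9: 0.5 × 5.1 = 2.55
CYP2D6: 0.44 (unchanged)
Other: 0.06 (unchanged)
CL_new/CL_old = 2.55 + 0.44 + 0.06 = 3.05.
With dosing unchanged, average steady-state concentration scales as 1/CL: 64.6 / 3.05 = 21.2 μg/mL.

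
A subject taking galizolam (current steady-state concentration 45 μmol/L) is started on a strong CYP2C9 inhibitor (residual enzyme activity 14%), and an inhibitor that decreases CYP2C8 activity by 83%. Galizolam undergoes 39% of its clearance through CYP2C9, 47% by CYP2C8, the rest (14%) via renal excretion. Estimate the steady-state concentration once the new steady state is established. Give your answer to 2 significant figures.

1.6 × 10² μmol/L

The CYP2C9 pathway (39% of clearance) drops to 0.14× activity: 0.39 × 0.14 = 0.0546.
The CYP2C8 pathway (47% of clearance) is reduced to 0.17× activity: 0.47 × 0.17 = 0.0799.
Non-CYP routes (14%) are unchanged.
New clearance relative to baseline: 0.0546 + 0.0799 + 0.14 = 0.2745.
Steady-state concentration ∝ 1/CL: new value = 45 / 0.2745 = 1.6 × 10² μmol/L.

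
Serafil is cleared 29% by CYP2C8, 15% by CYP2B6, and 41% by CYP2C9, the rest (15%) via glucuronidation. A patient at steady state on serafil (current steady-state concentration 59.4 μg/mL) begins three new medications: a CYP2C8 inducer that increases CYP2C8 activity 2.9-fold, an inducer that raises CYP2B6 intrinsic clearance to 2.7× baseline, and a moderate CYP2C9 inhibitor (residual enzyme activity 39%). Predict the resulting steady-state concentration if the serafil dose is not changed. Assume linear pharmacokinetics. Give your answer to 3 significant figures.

38.2 μg/mL

The CYP2C8 pathway (29% of clearance) is boosted to 2.9× activity: 0.29 × 2.9 = 0.841.
The CYP2B6 pathway (15% of clearance) is boosted to 2.7× activity: 0.15 × 2.7 = 0.405.
The CYP2C9 pathway (41% of clearance) is reduced to 0.39× activity: 0.41 × 0.39 = 0.1599.
The remaining 15% of clearance is unaffected.
Relative clearance = 0.841 + 0.405 + 0.1599 + 0.15 = 1.5559.
Steady-state concentration ∝ 1/CL: new value = 59.4 / 1.5559 = 38.2 μg/mL.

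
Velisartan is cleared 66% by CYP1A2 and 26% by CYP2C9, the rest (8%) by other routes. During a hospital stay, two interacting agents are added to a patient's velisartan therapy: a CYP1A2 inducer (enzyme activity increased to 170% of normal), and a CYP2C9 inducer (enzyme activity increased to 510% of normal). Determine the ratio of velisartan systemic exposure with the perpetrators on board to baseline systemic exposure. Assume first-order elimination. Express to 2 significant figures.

CYP1A2: 0.66 × 1.7 = 1.122
CYP2C9: 0.26 × 5.1 = 1.326
Other: 0.08 (unchanged)
New clearance relative to baseline: 1.122 + 1.326 + 0.08 = 2.528.
Systemic exposure ∝ 1/CL: fold-change = 1 / 2.528 = 0.40.

0.40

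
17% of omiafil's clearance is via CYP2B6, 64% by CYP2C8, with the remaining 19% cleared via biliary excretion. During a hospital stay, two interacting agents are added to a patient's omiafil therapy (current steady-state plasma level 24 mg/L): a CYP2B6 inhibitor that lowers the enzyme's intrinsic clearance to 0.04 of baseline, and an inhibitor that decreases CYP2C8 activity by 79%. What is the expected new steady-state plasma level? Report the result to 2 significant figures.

72 mg/L

The CYP2B6 pathway (17% of clearance) is reduced to 0.04× activity: 0.17 × 0.04 = 0.0068.
The CYP2C8 pathway (64% of clearance) drops to 0.21× activity: 0.64 × 0.21 = 0.1344.
The remaining 19% of clearance is unaffected.
Relative clearance = 0.0068 + 0.1344 + 0.19 = 0.3312.
Steady-state plasma level ∝ 1/CL: new value = 24 / 0.3312 = 72 mg/L.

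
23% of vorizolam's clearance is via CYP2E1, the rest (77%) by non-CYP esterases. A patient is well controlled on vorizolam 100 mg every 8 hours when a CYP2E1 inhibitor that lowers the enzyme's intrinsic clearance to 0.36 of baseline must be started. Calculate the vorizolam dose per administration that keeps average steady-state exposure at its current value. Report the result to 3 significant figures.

CYP2E1: 0.23 × 0.36 = 0.0828
Other: 0.77 (unchanged)
Relative clearance = 0.0828 + 0.77 = 0.8528.
Css,avg = (dose rate)/CL, so holding Css fixed requires dose ∝ CL: 100 × 0.8528 = 85.3 mg.

85.3 mg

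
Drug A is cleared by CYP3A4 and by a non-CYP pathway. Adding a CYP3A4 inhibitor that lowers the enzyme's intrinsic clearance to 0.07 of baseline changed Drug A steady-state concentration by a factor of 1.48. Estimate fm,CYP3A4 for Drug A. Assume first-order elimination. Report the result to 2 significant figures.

Call the CYP3A4 fraction fm. After the interaction, CL_new/CL_old = fm × 0.07 + (1 − fm).
Steady-state concentration ratio = 1 / (new CL fraction), so new CL fraction = 1 / 1.48 = 0.6757.
fm × 0.07 + 1 − fm = 0.6757  ⇒  fm × (0.07 − 1) = −0.3243  ⇒  fm = 0.35.

0.35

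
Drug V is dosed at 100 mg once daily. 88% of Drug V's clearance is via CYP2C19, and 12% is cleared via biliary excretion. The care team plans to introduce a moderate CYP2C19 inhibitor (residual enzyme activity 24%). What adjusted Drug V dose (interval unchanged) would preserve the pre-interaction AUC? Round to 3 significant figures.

CYP2C19: 0.88 × 0.24 = 0.2112
Other: 0.12 (unchanged)
CL_new/CL_old = 0.2112 + 0.12 = 0.3312.
To maintain the same steady-state level, dose must scale with clearance: new dose = 100 × 0.3312 = 33.1 mg.

33.1 mg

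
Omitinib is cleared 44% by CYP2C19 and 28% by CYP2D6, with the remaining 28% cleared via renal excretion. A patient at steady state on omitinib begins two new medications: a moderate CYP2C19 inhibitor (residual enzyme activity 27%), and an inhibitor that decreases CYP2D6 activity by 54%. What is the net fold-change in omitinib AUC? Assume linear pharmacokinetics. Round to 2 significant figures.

The CYP2C19 pathway (44% of clearance) drops to 0.27× activity: 0.44 × 0.27 = 0.1188.
The CYP2D6 pathway (28% of clearance) is reduced to 0.46× activity: 0.28 × 0.46 = 0.1288.
Non-CYP routes (28%) are unchanged.
CL_new/CL_old = 0.1188 + 0.1288 + 0.28 = 0.5276.
Net AUC ratio = 1 / 0.5276 = 1.9.

1.9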